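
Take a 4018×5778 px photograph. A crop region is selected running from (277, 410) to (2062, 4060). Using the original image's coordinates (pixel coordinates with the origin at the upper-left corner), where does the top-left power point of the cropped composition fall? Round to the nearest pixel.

Crop width = 2062 − 277 = 1785 px; one third is 595.00 px.
Crop height = 4060 − 410 = 3650 px; one third is 1216.67 px.
The top-left point is one-third across and one-third down within the crop:
x = 277 + 1 × 595.00 ≈ 872; y = 410 + 1 × 1216.67 ≈ 1627.

x = 872 px, y = 1627 px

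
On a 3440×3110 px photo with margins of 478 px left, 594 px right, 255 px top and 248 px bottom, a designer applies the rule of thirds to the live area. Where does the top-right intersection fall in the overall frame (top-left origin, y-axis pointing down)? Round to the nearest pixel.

Content width = 3440 − 478 − 594 = 2368 px; content height = 3110 − 255 − 248 = 2607 px.
Top-right is two-thirds across and one-third down within the live area.
x = 478 + 2 × 2368/3 = 478 + 1578.67 ≈ 2057
y = 255 + 1 × 2607/3 = 255 + 869.00 ≈ 1124

(2057, 1124)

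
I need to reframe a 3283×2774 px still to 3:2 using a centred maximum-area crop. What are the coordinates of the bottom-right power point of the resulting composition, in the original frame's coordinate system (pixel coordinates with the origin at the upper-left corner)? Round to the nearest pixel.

3283/2774 < 3/2, so the 3:2 crop keeps the full width 3283 and trims height to 3283 × 2/3 = 2188.67 px.
Top offset = (2774 − 2188.67)/2 = 292.67 px; left offset = 0.
Bottom-right is two-thirds across and two-thirds down within the crop:
x = 0.00 + 2 × 3283.00/3 ≈ 2189; y = 292.67 + 2 × 2188.67/3 ≈ 1752.

(2189, 1752)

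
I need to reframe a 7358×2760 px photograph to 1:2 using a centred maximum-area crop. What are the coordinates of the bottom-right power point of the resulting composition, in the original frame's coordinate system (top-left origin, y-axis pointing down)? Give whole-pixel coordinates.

(3909, 1840)

7358/2760 > 1/2, so the 1:2 crop keeps the full height 2760 and trims width to 2760 × 1/2 = 1380.00 px.
Left offset = (7358 − 1380.00)/2 = 2989.00 px; top offset = 0.
Bottom-right is two-thirds across and two-thirds down within the crop:
x = 2989.00 + 2 × 1380.00/3 ≈ 3909; y = 0.00 + 2 × 2760.00/3 ≈ 1840.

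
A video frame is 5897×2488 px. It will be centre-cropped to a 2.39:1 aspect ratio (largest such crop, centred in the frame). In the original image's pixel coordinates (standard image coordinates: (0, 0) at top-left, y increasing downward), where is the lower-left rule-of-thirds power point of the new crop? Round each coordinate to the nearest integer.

(1966, 1655)

5897/2488 < 2.39/1, so the 2.39:1 crop keeps the full width 5897 and trims height to 5897 × 1/2.39 = 2467.36 px.
Top offset = (2488 − 2467.36)/2 = 10.32 px; left offset = 0.
Lower-left is one-third across and two-thirds down within the crop:
x = 0.00 + 1 × 5897.00/3 ≈ 1966; y = 10.32 + 2 × 2467.36/3 ≈ 1655.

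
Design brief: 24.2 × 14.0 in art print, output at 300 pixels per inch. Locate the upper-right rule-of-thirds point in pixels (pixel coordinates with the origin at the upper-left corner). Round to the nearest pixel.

x = 4840 px, y = 1400 px

In pixels the canvas is 24.2 × 300 = 7260 wide and 14.0 × 300 = 4200 tall.
The upper-right point is two-thirds across and one-third down:
x = 2 × 7260/3 ≈ 4840; y = 1 × 4200/3 ≈ 1400.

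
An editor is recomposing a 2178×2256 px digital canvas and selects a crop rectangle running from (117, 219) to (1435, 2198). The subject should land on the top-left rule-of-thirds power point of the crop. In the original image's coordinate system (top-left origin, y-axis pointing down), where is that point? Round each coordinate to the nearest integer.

(556, 879)

Crop width = 1435 − 117 = 1318 px; one third is 439.33 px.
Crop height = 2198 − 219 = 1979 px; one third is 659.67 px.
The top-left point is one-third across and one-third down within the crop:
x = 117 + 1 × 439.33 ≈ 556; y = 219 + 1 × 659.67 ≈ 879.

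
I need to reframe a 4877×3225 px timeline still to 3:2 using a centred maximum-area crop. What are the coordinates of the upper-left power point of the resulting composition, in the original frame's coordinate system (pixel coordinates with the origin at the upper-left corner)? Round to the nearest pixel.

(1632, 1075)

4877/3225 > 3/2, so the 3:2 crop keeps the full height 3225 and trims width to 3225 × 3/2 = 4837.50 px.
Left offset = (4877 − 4837.50)/2 = 19.75 px; top offset = 0.
Upper-left is one-third across and one-third down within the crop:
x = 19.75 + 1 × 4837.50/3 ≈ 1632; y = 0.00 + 1 × 3225.00/3 ≈ 1075.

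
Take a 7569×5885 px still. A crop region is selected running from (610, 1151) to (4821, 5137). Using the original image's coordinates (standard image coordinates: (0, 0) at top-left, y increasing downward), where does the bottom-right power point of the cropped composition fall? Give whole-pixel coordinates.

x = 3417 px, y = 3808 px

Crop width = 4821 − 610 = 4211 px; one third is 1403.67 px.
Crop height = 5137 − 1151 = 3986 px; one third is 1328.67 px.
The bottom-right point is two-thirds across and two-thirds down within the crop:
x = 610 + 2 × 1403.67 ≈ 3417; y = 1151 + 2 × 1328.67 ≈ 3808.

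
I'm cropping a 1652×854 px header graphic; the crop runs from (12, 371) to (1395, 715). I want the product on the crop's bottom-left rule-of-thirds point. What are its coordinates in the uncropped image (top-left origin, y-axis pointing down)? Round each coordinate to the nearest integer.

x = 473 px, y = 600 px

Crop width = 1395 − 12 = 1383 px; one third is 461.00 px.
Crop height = 715 − 371 = 344 px; one third is 114.67 px.
The bottom-left point is one-third across and two-thirds down within the crop:
x = 12 + 1 × 461.00 ≈ 473; y = 371 + 2 × 114.67 ≈ 600.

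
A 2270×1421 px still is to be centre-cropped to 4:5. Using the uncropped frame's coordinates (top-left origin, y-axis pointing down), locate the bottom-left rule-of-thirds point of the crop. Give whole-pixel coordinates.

(946, 947)

2270/1421 > 4/5, so the 4:5 crop keeps the full height 1421 and trims width to 1421 × 4/5 = 1136.80 px.
Left offset = (2270 − 1136.80)/2 = 566.60 px; top offset = 0.
Bottom-left is one-third across and two-thirds down within the crop:
x = 566.60 + 1 × 1136.80/3 ≈ 946; y = 0.00 + 2 × 1421.00/3 ≈ 947.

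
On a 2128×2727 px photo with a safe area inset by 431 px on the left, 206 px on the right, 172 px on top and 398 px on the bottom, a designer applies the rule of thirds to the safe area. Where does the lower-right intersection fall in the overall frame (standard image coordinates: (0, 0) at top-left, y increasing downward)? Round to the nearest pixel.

(1425, 1610)

Content width = 2128 − 431 − 206 = 1491 px; content height = 2727 − 172 − 398 = 2157 px.
Lower-right is two-thirds across and two-thirds down within the safe area.
x = 431 + 2 × 1491/3 = 431 + 994.00 ≈ 1425
y = 172 + 2 × 2157/3 = 172 + 1438.00 ≈ 1610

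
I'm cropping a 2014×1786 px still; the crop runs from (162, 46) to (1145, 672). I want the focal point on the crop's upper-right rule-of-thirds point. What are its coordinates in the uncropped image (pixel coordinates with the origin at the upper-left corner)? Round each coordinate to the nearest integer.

Crop width = 1145 − 162 = 983 px; one third is 327.67 px.
Crop height = 672 − 46 = 626 px; one third is 208.67 px.
The upper-right point is two-thirds across and one-third down within the crop:
x = 162 + 2 × 327.67 ≈ 817; y = 46 + 1 × 208.67 ≈ 255.

x = 817 px, y = 255 px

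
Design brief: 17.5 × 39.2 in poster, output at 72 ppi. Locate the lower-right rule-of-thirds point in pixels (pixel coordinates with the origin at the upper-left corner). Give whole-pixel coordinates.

In pixels the canvas is 17.5 × 72 = 1260 wide and 39.2 × 72 = 2822.4 tall.
The lower-right point is two-thirds across and two-thirds down:
x = 2 × 1260/3 ≈ 840; y = 2 × 2822.4/3 ≈ 1882.

x = 840 px, y = 1882 px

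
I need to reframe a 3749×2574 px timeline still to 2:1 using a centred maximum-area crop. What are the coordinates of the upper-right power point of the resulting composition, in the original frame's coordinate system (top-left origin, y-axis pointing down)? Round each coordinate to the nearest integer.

3749/2574 < 2/1, so the 2:1 crop keeps the full width 3749 and trims height to 3749 × 1/2 = 1874.50 px.
Top offset = (2574 − 1874.50)/2 = 349.75 px; left offset = 0.
Upper-right is two-thirds across and one-third down within the crop:
x = 0.00 + 2 × 3749.00/3 ≈ 2499; y = 349.75 + 1 × 1874.50/3 ≈ 975.

x = 2499 px, y = 975 px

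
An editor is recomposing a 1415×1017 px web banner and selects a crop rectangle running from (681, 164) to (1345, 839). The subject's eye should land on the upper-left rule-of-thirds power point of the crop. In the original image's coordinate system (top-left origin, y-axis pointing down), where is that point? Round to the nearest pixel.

Crop width = 1345 − 681 = 664 px; one third is 221.33 px.
Crop height = 839 − 164 = 675 px; one third is 225.00 px.
The upper-left point is one-third across and one-third down within the crop:
x = 681 + 1 × 221.33 ≈ 902; y = 164 + 1 × 225.00 ≈ 389.

(902, 389)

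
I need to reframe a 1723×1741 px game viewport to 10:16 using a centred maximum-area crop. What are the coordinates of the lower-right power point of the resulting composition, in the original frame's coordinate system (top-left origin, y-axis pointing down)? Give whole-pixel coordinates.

1723/1741 > 10/16, so the 10:16 crop keeps the full height 1741 and trims width to 1741 × 10/16 = 1088.12 px.
Left offset = (1723 − 1088.12)/2 = 317.44 px; top offset = 0.
Lower-right is two-thirds across and two-thirds down within the crop:
x = 317.44 + 2 × 1088.12/3 ≈ 1043; y = 0.00 + 2 × 1741.00/3 ≈ 1161.

(1043, 1161)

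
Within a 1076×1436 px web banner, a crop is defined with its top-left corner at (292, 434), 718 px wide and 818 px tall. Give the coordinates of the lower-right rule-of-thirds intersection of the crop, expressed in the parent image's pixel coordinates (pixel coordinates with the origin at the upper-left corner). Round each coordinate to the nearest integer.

(771, 979)

One third of the crop width 718 is 239.33 px.
One third of the crop height 818 is 272.67 px.
The lower-right point is two-thirds across and two-thirds down within the crop:
x = 292 + 2 × 239.33 ≈ 771; y = 434 + 2 × 272.67 ≈ 979.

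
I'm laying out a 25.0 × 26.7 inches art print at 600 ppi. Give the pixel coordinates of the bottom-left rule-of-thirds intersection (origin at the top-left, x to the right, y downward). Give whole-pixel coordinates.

x = 5000 px, y = 10680 px

In pixels the canvas is 25.0 × 600 = 15000 wide and 26.7 × 600 = 16020 tall.
The bottom-left point is one-third across and two-thirds down:
x = 1 × 15000/3 ≈ 5000; y = 2 × 16020/3 ≈ 10680.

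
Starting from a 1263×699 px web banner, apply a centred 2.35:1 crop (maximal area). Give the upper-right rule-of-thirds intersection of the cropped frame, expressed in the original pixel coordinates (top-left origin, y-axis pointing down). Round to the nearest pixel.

1263/699 < 2.35/1, so the 2.35:1 crop keeps the full width 1263 and trims height to 1263 × 1/2.35 = 537.45 px.
Top offset = (699 − 537.45)/2 = 80.78 px; left offset = 0.
Upper-right is two-thirds across and one-third down within the crop:
x = 0.00 + 2 × 1263.00/3 ≈ 842; y = 80.78 + 1 × 537.45/3 ≈ 260.

x = 842 px, y = 260 px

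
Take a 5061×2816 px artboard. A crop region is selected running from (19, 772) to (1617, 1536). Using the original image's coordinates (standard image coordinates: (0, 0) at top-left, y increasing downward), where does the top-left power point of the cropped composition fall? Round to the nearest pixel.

Crop width = 1617 − 19 = 1598 px; one third is 532.67 px.
Crop height = 1536 − 772 = 764 px; one third is 254.67 px.
The top-left point is one-third across and one-third down within the crop:
x = 19 + 1 × 532.67 ≈ 552; y = 772 + 1 × 254.67 ≈ 1027.

x = 552 px, y = 1027 px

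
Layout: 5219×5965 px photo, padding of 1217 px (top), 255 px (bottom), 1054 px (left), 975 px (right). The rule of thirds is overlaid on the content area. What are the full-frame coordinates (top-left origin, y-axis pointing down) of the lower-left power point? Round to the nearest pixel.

(2117, 4212)

Content width = 5219 − 1054 − 975 = 3190 px; content height = 5965 − 1217 − 255 = 4493 px.
Lower-left is one-third across and two-thirds down within the content area.
x = 1054 + 1 × 3190/3 = 1054 + 1063.33 ≈ 2117
y = 1217 + 2 × 4493/3 = 1217 + 2995.33 ≈ 4212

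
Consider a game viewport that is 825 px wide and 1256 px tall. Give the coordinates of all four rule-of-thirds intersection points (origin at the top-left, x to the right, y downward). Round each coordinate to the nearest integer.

One third of 825 is 275; one third of 1256 is 418.67.
Vertical third lines at x = 275 and x = 550; horizontal third lines at y = 419 and y = 837.

(275, 419), (550, 419), (275, 837), (550, 837)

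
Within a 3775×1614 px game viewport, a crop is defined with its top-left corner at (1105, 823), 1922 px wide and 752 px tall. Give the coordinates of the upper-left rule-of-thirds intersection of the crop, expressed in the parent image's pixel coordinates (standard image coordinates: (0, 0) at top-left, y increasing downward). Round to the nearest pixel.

x = 1746 px, y = 1074 px

One third of the crop width 1922 is 640.67 px.
One third of the crop height 752 is 250.67 px.
The upper-left point is one-third across and one-third down within the crop:
x = 1105 + 1 × 640.67 ≈ 1746; y = 823 + 1 × 250.67 ≈ 1074.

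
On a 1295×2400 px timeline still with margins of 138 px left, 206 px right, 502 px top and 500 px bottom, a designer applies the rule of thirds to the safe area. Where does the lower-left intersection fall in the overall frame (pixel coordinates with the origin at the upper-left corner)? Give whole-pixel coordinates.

x = 455 px, y = 1434 px

Content width = 1295 − 138 − 206 = 951 px; content height = 2400 − 502 − 500 = 1398 px.
Lower-left is one-third across and two-thirds down within the safe area.
x = 138 + 1 × 951/3 = 138 + 317.00 ≈ 455
y = 502 + 2 × 1398/3 = 502 + 932.00 ≈ 1434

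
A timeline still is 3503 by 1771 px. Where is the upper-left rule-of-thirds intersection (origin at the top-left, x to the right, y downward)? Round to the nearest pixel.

The upper-left point sits one-third of the way across and one-third of the way down.
x = 1 × 3503/3 ≈ 1168; y = 1 × 1771/3 ≈ 590.

x = 1168 px, y = 590 px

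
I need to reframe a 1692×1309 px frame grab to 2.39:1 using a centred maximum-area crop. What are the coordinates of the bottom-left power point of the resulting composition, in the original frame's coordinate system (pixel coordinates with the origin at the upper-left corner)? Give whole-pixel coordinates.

1692/1309 < 2.39/1, so the 2.39:1 crop keeps the full width 1692 and trims height to 1692 × 1/2.39 = 707.95 px.
Top offset = (1309 − 707.95)/2 = 300.53 px; left offset = 0.
Bottom-left is one-third across and two-thirds down within the crop:
x = 0.00 + 1 × 1692.00/3 ≈ 564; y = 300.53 + 2 × 707.95/3 ≈ 772.

(564, 772)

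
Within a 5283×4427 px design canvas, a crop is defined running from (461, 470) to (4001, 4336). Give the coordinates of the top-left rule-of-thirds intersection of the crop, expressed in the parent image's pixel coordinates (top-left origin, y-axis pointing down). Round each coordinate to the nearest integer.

Crop width = 4001 − 461 = 3540 px; one third is 1180.00 px.
Crop height = 4336 − 470 = 3866 px; one third is 1288.67 px.
The top-left point is one-third across and one-third down within the crop:
x = 461 + 1 × 1180.00 ≈ 1641; y = 470 + 1 × 1288.67 ≈ 1759.

(1641, 1759)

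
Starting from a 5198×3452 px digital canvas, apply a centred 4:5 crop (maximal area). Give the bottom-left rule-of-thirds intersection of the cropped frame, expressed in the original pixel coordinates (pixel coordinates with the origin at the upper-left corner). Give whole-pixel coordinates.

5198/3452 > 4/5, so the 4:5 crop keeps the full height 3452 and trims width to 3452 × 4/5 = 2761.60 px.
Left offset = (5198 − 2761.60)/2 = 1218.20 px; top offset = 0.
Bottom-left is one-third across and two-thirds down within the crop:
x = 1218.20 + 1 × 2761.60/3 ≈ 2139; y = 0.00 + 2 × 3452.00/3 ≈ 2301.

x = 2139 px, y = 2301 px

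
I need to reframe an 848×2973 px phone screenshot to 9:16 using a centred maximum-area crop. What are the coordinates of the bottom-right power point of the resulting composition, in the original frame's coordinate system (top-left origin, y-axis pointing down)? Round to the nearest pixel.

(565, 1738)

848/2973 < 9/16, so the 9:16 crop keeps the full width 848 and trims height to 848 × 16/9 = 1507.56 px.
Top offset = (2973 − 1507.56)/2 = 732.72 px; left offset = 0.
Bottom-right is two-thirds across and two-thirds down within the crop:
x = 0.00 + 2 × 848.00/3 ≈ 565; y = 732.72 + 2 × 1507.56/3 ≈ 1738.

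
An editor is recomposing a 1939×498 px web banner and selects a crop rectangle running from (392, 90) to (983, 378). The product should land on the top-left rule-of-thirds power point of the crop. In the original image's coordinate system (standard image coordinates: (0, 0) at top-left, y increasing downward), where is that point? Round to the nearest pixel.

(589, 186)

Crop width = 983 − 392 = 591 px; one third is 197.00 px.
Crop height = 378 − 90 = 288 px; one third is 96.00 px.
The top-left point is one-third across and one-third down within the crop:
x = 392 + 1 × 197.00 ≈ 589; y = 90 + 1 × 96.00 ≈ 186.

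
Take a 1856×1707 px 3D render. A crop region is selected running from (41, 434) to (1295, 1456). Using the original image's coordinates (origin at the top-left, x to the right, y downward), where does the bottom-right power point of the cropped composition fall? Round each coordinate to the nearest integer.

Crop width = 1295 − 41 = 1254 px; one third is 418.00 px.
Crop height = 1456 − 434 = 1022 px; one third is 340.67 px.
The bottom-right point is two-thirds across and two-thirds down within the crop:
x = 41 + 2 × 418.00 ≈ 877; y = 434 + 2 × 340.67 ≈ 1115.

x = 877 px, y = 1115 px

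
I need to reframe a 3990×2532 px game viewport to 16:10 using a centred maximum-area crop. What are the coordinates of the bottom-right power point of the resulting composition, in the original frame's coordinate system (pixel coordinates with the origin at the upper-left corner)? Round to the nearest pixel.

x = 2660 px, y = 1682 px

3990/2532 < 16/10, so the 16:10 crop keeps the full width 3990 and trims height to 3990 × 10/16 = 2493.75 px.
Top offset = (2532 − 2493.75)/2 = 19.12 px; left offset = 0.
Bottom-right is two-thirds across and two-thirds down within the crop:
x = 0.00 + 2 × 3990.00/3 ≈ 2660; y = 19.12 + 2 × 2493.75/3 ≈ 1682.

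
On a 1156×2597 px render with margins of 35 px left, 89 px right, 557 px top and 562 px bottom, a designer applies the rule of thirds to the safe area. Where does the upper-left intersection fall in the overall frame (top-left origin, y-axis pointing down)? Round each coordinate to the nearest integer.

Content width = 1156 − 35 − 89 = 1032 px; content height = 2597 − 557 − 562 = 1478 px.
Upper-left is one-third across and one-third down within the safe area.
x = 35 + 1 × 1032/3 = 35 + 344.00 ≈ 379
y = 557 + 1 × 1478/3 = 557 + 492.67 ≈ 1050

(379, 1050)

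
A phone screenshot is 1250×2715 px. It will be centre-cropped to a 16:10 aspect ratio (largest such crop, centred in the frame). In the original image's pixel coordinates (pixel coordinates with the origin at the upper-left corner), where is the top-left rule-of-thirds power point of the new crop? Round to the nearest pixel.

(417, 1227)

1250/2715 < 16/10, so the 16:10 crop keeps the full width 1250 and trims height to 1250 × 10/16 = 781.25 px.
Top offset = (2715 − 781.25)/2 = 966.88 px; left offset = 0.
Top-left is one-third across and one-third down within the crop:
x = 0.00 + 1 × 1250.00/3 ≈ 417; y = 966.88 + 1 × 781.25/3 ≈ 1227.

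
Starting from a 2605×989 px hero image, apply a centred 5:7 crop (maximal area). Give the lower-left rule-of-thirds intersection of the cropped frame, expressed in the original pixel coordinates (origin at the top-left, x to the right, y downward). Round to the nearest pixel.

x = 1185 px, y = 659 px

2605/989 > 5/7, so the 5:7 crop keeps the full height 989 and trims width to 989 × 5/7 = 706.43 px.
Left offset = (2605 − 706.43)/2 = 949.29 px; top offset = 0.
Lower-left is one-third across and two-thirds down within the crop:
x = 949.29 + 1 × 706.43/3 ≈ 1185; y = 0.00 + 2 × 989.00/3 ≈ 659.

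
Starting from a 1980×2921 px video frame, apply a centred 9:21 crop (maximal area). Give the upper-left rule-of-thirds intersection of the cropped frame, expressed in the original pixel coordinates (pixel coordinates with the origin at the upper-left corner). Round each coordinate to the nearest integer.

1980/2921 > 9/21, so the 9:21 crop keeps the full height 2921 and trims width to 2921 × 9/21 = 1251.86 px.
Left offset = (1980 − 1251.86)/2 = 364.07 px; top offset = 0.
Upper-left is one-third across and one-third down within the crop:
x = 364.07 + 1 × 1251.86/3 ≈ 781; y = 0.00 + 1 × 2921.00/3 ≈ 974.

x = 781 px, y = 974 px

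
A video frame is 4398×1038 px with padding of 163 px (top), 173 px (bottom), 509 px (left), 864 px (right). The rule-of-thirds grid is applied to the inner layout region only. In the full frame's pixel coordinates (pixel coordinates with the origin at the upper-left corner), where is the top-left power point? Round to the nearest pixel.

Content width = 4398 − 509 − 864 = 3025 px; content height = 1038 − 163 − 173 = 702 px.
Top-left is one-third across and one-third down within the inner layout region.
x = 509 + 1 × 3025/3 = 509 + 1008.33 ≈ 1517
y = 163 + 1 × 702/3 = 163 + 234.00 ≈ 397

(1517, 397)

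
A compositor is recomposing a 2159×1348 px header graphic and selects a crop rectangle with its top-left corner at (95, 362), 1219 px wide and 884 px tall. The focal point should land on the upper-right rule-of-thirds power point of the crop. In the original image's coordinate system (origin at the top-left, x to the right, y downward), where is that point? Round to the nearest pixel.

One third of the crop width 1219 is 406.33 px.
One third of the crop height 884 is 294.67 px.
The upper-right point is two-thirds across and one-third down within the crop:
x = 95 + 2 × 406.33 ≈ 908; y = 362 + 1 × 294.67 ≈ 657.

(908, 657)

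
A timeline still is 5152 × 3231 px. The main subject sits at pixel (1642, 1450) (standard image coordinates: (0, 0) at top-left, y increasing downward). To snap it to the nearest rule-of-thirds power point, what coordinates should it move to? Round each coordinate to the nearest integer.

Third lines: x ∈ {1717, 3435}, y ∈ {1077, 2154}.
1642 is closer to x = 1717; 1450 is closer to y = 1077.
So the nearest intersection is the upper-left power point.

x = 1717 px, y = 1077 px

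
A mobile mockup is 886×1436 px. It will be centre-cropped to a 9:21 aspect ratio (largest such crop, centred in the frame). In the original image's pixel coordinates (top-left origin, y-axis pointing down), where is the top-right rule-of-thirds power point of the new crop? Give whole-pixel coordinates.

(546, 479)

886/1436 > 9/21, so the 9:21 crop keeps the full height 1436 and trims width to 1436 × 9/21 = 615.43 px.
Left offset = (886 − 615.43)/2 = 135.29 px; top offset = 0.
Top-right is two-thirds across and one-third down within the crop:
x = 135.29 + 2 × 615.43/3 ≈ 546; y = 0.00 + 1 × 1436.00/3 ≈ 479.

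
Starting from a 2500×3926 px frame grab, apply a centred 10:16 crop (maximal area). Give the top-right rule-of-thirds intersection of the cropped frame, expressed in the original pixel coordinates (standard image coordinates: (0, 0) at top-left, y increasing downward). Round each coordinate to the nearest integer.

(1659, 1309)

2500/3926 > 10/16, so the 10:16 crop keeps the full height 3926 and trims width to 3926 × 10/16 = 2453.75 px.
Left offset = (2500 − 2453.75)/2 = 23.12 px; top offset = 0.
Top-right is two-thirds across and one-third down within the crop:
x = 23.12 + 2 × 2453.75/3 ≈ 1659; y = 0.00 + 1 × 3926.00/3 ≈ 1309.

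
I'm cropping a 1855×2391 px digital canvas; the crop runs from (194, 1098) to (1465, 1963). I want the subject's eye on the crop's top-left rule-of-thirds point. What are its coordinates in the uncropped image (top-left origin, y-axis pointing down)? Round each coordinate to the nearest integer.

(618, 1386)

Crop width = 1465 − 194 = 1271 px; one third is 423.67 px.
Crop height = 1963 − 1098 = 865 px; one third is 288.33 px.
The top-left point is one-third across and one-third down within the crop:
x = 194 + 1 × 423.67 ≈ 618; y = 1098 + 1 × 288.33 ≈ 1386.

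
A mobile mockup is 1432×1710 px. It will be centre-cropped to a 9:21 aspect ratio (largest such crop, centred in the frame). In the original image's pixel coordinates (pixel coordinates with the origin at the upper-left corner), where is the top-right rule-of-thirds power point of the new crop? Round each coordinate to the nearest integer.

(838, 570)

1432/1710 > 9/21, so the 9:21 crop keeps the full height 1710 and trims width to 1710 × 9/21 = 732.86 px.
Left offset = (1432 − 732.86)/2 = 349.57 px; top offset = 0.
Top-right is two-thirds across and one-third down within the crop:
x = 349.57 + 2 × 732.86/3 ≈ 838; y = 0.00 + 1 × 1710.00/3 ≈ 570.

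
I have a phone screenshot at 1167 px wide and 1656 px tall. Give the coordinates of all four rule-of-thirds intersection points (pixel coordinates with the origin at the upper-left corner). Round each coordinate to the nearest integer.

One third of 1167 is 389; one third of 1656 is 552.
Vertical third lines at x = 389 and x = 778; horizontal third lines at y = 552 and y = 1104.

(389, 552), (778, 552), (389, 1104), (778, 1104)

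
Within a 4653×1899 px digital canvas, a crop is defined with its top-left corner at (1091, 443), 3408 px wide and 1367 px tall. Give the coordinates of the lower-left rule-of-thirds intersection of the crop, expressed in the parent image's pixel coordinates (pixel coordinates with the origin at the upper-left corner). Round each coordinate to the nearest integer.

One third of the crop width 3408 is 1136.00 px.
One third of the crop height 1367 is 455.67 px.
The lower-left point is one-third across and two-thirds down within the crop:
x = 1091 + 1 × 1136.00 ≈ 2227; y = 443 + 2 × 455.67 ≈ 1354.

(2227, 1354)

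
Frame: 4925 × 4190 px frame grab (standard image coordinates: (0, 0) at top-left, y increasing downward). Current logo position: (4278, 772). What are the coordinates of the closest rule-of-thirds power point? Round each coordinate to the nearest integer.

(3283, 1397)

Third lines: x ∈ {1642, 3283}, y ∈ {1397, 2793}.
4278 is closer to x = 3283; 772 is closer to y = 1397.
So the nearest intersection is the upper-right power point.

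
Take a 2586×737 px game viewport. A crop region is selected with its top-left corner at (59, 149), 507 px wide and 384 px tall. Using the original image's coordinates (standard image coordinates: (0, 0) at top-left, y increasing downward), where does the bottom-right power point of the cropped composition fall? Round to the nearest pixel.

x = 397 px, y = 405 px

One third of the crop width 507 is 169.00 px.
One third of the crop height 384 is 128.00 px.
The bottom-right point is two-thirds across and two-thirds down within the crop:
x = 59 + 2 × 169.00 ≈ 397; y = 149 + 2 × 128.00 ≈ 405.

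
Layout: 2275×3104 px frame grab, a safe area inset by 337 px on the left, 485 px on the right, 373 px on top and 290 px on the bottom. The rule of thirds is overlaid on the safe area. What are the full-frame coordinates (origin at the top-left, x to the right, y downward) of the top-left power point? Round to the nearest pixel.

Content width = 2275 − 337 − 485 = 1453 px; content height = 3104 − 373 − 290 = 2441 px.
Top-left is one-third across and one-third down within the safe area.
x = 337 + 1 × 1453/3 = 337 + 484.33 ≈ 821
y = 373 + 1 × 2441/3 = 373 + 813.67 ≈ 1187

x = 821 px, y = 1187 px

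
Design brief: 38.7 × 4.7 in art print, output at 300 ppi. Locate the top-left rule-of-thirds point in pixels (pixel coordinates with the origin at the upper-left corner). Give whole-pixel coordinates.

x = 3870 px, y = 470 px

In pixels the canvas is 38.7 × 300 = 11610 wide and 4.7 × 300 = 1410 tall.
The top-left point is one-third across and one-third down:
x = 1 × 11610/3 ≈ 3870; y = 1 × 1410/3 ≈ 470.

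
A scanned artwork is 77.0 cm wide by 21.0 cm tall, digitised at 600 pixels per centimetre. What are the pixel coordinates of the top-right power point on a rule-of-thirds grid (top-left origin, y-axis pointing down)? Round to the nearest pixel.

In pixels the canvas is 77.0 × 600 = 46200 wide and 21.0 × 600 = 12600 tall.
The top-right point is two-thirds across and one-third down:
x = 2 × 46200/3 ≈ 30800; y = 1 × 12600/3 ≈ 4200.

x = 30800 px, y = 4200 px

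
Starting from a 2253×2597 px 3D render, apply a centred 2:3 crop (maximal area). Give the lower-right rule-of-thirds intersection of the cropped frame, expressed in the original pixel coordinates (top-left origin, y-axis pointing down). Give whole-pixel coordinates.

2253/2597 > 2/3, so the 2:3 crop keeps the full height 2597 and trims width to 2597 × 2/3 = 1731.33 px.
Left offset = (2253 − 1731.33)/2 = 260.83 px; top offset = 0.
Lower-right is two-thirds across and two-thirds down within the crop:
x = 260.83 + 2 × 1731.33/3 ≈ 1415; y = 0.00 + 2 × 2597.00/3 ≈ 1731.

(1415, 1731)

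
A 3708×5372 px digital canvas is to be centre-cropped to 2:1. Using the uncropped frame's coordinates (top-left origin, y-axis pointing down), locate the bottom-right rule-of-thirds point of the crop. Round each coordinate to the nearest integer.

x = 2472 px, y = 2995 px

3708/5372 < 2/1, so the 2:1 crop keeps the full width 3708 and trims height to 3708 × 1/2 = 1854.00 px.
Top offset = (5372 − 1854.00)/2 = 1759.00 px; left offset = 0.
Bottom-right is two-thirds across and two-thirds down within the crop:
x = 0.00 + 2 × 3708.00/3 ≈ 2472; y = 1759.00 + 2 × 1854.00/3 ≈ 2995.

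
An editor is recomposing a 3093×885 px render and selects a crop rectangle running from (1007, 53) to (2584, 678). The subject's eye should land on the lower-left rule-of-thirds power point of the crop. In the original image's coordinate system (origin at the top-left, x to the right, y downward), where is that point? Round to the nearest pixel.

(1533, 470)

Crop width = 2584 − 1007 = 1577 px; one third is 525.67 px.
Crop height = 678 − 53 = 625 px; one third is 208.33 px.
The lower-left point is one-third across and two-thirds down within the crop:
x = 1007 + 1 × 525.67 ≈ 1533; y = 53 + 2 × 208.33 ≈ 470.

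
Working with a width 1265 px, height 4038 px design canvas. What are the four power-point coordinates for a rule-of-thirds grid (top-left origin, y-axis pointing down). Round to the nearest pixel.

One third of 1265 is 421.67; one third of 4038 is 1346.
Vertical third lines at x = 422 and x = 843; horizontal third lines at y = 1346 and y = 2692.

(422, 1346), (843, 1346), (422, 2692), (843, 2692)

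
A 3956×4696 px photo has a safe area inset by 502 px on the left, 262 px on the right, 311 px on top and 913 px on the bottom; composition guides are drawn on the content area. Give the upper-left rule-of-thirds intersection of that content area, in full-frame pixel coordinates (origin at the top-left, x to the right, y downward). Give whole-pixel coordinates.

(1566, 1468)

Content width = 3956 − 502 − 262 = 3192 px; content height = 4696 − 311 − 913 = 3472 px.
Upper-left is one-third across and one-third down within the content area.
x = 502 + 1 × 3192/3 = 502 + 1064.00 ≈ 1566
y = 311 + 1 × 3472/3 = 311 + 1157.33 ≈ 1468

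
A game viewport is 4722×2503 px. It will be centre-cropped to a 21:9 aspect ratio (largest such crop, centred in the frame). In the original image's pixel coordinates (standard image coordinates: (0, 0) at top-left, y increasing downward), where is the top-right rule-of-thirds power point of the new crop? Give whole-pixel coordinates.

4722/2503 < 21/9, so the 21:9 crop keeps the full width 4722 and trims height to 4722 × 9/21 = 2023.71 px.
Top offset = (2503 − 2023.71)/2 = 239.64 px; left offset = 0.
Top-right is two-thirds across and one-third down within the crop:
x = 0.00 + 2 × 4722.00/3 ≈ 3148; y = 239.64 + 1 × 2023.71/3 ≈ 914.

x = 3148 px, y = 914 px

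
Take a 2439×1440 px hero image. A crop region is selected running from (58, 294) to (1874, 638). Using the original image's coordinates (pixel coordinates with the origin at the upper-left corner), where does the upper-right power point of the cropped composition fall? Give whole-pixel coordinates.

(1269, 409)

Crop width = 1874 − 58 = 1816 px; one third is 605.33 px.
Crop height = 638 − 294 = 344 px; one third is 114.67 px.
The upper-right point is two-thirds across and one-third down within the crop:
x = 58 + 2 × 605.33 ≈ 1269; y = 294 + 1 × 114.67 ≈ 409.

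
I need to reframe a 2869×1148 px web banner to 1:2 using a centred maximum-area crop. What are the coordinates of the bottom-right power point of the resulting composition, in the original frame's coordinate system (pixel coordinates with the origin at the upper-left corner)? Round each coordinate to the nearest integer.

(1530, 765)

2869/1148 > 1/2, so the 1:2 crop keeps the full height 1148 and trims width to 1148 × 1/2 = 574.00 px.
Left offset = (2869 − 574.00)/2 = 1147.50 px; top offset = 0.
Bottom-right is two-thirds across and two-thirds down within the crop:
x = 1147.50 + 2 × 574.00/3 ≈ 1530; y = 0.00 + 2 × 1148.00/3 ≈ 765.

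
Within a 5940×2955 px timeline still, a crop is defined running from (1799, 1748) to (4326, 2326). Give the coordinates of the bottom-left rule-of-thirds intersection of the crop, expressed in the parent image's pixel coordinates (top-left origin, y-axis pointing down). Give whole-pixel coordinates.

(2641, 2133)

Crop width = 4326 − 1799 = 2527 px; one third is 842.33 px.
Crop height = 2326 − 1748 = 578 px; one third is 192.67 px.
The bottom-left point is one-third across and two-thirds down within the crop:
x = 1799 + 1 × 842.33 ≈ 2641; y = 1748 + 2 × 192.67 ≈ 2133.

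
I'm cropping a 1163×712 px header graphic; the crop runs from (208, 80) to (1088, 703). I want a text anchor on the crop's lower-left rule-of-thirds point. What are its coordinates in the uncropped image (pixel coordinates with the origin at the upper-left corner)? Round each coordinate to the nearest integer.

x = 501 px, y = 495 px

Crop width = 1088 − 208 = 880 px; one third is 293.33 px.
Crop height = 703 − 80 = 623 px; one third is 207.67 px.
The lower-left point is one-third across and two-thirds down within the crop:
x = 208 + 1 × 293.33 ≈ 501; y = 80 + 2 × 207.67 ≈ 495.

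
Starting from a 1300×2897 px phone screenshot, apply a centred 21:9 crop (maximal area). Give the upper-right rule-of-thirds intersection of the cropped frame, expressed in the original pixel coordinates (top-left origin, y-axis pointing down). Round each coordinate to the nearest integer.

(867, 1356)

1300/2897 < 21/9, so the 21:9 crop keeps the full width 1300 and trims height to 1300 × 9/21 = 557.14 px.
Top offset = (2897 − 557.14)/2 = 1169.93 px; left offset = 0.
Upper-right is two-thirds across and one-third down within the crop:
x = 0.00 + 2 × 1300.00/3 ≈ 867; y = 1169.93 + 1 × 557.14/3 ≈ 1356.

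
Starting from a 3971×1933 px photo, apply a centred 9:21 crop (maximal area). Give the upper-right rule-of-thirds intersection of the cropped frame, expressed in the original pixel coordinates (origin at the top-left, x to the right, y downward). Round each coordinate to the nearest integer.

3971/1933 > 9/21, so the 9:21 crop keeps the full height 1933 and trims width to 1933 × 9/21 = 828.43 px.
Left offset = (3971 − 828.43)/2 = 1571.29 px; top offset = 0.
Upper-right is two-thirds across and one-third down within the crop:
x = 1571.29 + 2 × 828.43/3 ≈ 2124; y = 0.00 + 1 × 1933.00/3 ≈ 644.

x = 2124 px, y = 644 px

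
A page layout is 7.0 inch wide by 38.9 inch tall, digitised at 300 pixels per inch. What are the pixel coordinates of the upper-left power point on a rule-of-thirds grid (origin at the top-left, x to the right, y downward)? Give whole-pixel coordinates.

(700, 3890)

In pixels the canvas is 7.0 × 300 = 2100 wide and 38.9 × 300 = 11670 tall.
The upper-left point is one-third across and one-third down:
x = 1 × 2100/3 ≈ 700; y = 1 × 11670/3 ≈ 3890.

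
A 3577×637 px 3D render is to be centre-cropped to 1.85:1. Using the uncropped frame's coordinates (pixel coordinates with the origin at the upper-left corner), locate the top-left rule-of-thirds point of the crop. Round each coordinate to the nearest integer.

3577/637 > 1.85/1, so the 1.85:1 crop keeps the full height 637 and trims width to 637 × 1.85/1 = 1178.45 px.
Left offset = (3577 − 1178.45)/2 = 1199.28 px; top offset = 0.
Top-left is one-third across and one-third down within the crop:
x = 1199.28 + 1 × 1178.45/3 ≈ 1592; y = 0.00 + 1 × 637.00/3 ≈ 212.

(1592, 212)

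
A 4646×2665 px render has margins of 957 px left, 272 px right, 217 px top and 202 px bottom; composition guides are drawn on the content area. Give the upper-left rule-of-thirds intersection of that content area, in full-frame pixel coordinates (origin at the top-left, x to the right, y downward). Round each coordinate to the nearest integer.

Content width = 4646 − 957 − 272 = 3417 px; content height = 2665 − 217 − 202 = 2246 px.
Upper-left is one-third across and one-third down within the content area.
x = 957 + 1 × 3417/3 = 957 + 1139.00 ≈ 2096
y = 217 + 1 × 2246/3 = 217 + 748.67 ≈ 966

(2096, 966)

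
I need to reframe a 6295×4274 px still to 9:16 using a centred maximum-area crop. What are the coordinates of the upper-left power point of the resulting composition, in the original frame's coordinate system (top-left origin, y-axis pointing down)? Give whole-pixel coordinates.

(2747, 1425)

6295/4274 > 9/16, so the 9:16 crop keeps the full height 4274 and trims width to 4274 × 9/16 = 2404.12 px.
Left offset = (6295 − 2404.12)/2 = 1945.44 px; top offset = 0.
Upper-left is one-third across and one-third down within the crop:
x = 1945.44 + 1 × 2404.12/3 ≈ 2747; y = 0.00 + 1 × 4274.00/3 ≈ 1425.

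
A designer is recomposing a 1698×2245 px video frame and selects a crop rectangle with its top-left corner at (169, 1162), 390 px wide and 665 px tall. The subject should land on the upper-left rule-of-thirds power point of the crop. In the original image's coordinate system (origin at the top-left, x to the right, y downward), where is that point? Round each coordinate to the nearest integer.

(299, 1384)

One third of the crop width 390 is 130.00 px.
One third of the crop height 665 is 221.67 px.
The upper-left point is one-third across and one-third down within the crop:
x = 169 + 1 × 130.00 ≈ 299; y = 1162 + 1 × 221.67 ≈ 1384.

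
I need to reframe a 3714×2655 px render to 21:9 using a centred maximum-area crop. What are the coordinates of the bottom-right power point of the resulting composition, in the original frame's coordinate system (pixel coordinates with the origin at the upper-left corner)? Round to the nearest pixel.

3714/2655 < 21/9, so the 21:9 crop keeps the full width 3714 and trims height to 3714 × 9/21 = 1591.71 px.
Top offset = (2655 − 1591.71)/2 = 531.64 px; left offset = 0.
Bottom-right is two-thirds across and two-thirds down within the crop:
x = 0.00 + 2 × 3714.00/3 ≈ 2476; y = 531.64 + 2 × 1591.71/3 ≈ 1593.

(2476, 1593)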